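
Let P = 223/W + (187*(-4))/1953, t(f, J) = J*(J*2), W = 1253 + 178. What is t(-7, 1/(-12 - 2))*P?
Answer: -70541/30431646 ≈ -0.0023180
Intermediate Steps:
W = 1431
t(f, J) = 2*J² (t(f, J) = J*(2*J) = 2*J²)
P = -70541/310527 (P = 223/1431 + (187*(-4))/1953 = 223*(1/1431) - 748*1/1953 = 223/1431 - 748/1953 = -70541/310527 ≈ -0.22717)
t(-7, 1/(-12 - 2))*P = (2*(1/(-12 - 2))²)*(-70541/310527) = (2*(1/(-14))²)*(-70541/310527) = (2*(-1/14)²)*(-70541/310527) = (2*(1/196))*(-70541/310527) = (1/98)*(-70541/310527) = -70541/30431646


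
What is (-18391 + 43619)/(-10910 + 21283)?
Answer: 25228/10373 ≈ 2.4321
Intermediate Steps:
(-18391 + 43619)/(-10910 + 21283) = 25228/10373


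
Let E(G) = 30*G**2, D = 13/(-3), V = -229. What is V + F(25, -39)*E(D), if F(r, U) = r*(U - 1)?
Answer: -1690687/3 ≈ -5.6356e+5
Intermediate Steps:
F(r, U) = r*(-1 + U)
D = -13/3 (D = 13*(-1/3) = -13/3 ≈ -4.3333)
V + F(25, -39)*E(D) = -229 + (25*(-1 - 39))*(30*(-13/3)**2) = -229 + (25*(-40))*(30*(169/9)) = -229 - 1000*1690/3 = -229 - 1690000/3 = -1690687/3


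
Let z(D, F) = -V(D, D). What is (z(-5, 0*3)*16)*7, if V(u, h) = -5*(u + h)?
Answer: -5600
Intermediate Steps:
V(u, h) = -5*h - 5*u (V(u, h) = -5*(h + u) = -5*h - 5*u)
z(D, F) = 10*D (z(D, F) = -(-5*D - 5*D) = -(-10)*D = 10*D)
(z(-5, 0*3)*16)*7 = ((10*(-5))*16)*7 = -50*16*7 = -800*7 = -5600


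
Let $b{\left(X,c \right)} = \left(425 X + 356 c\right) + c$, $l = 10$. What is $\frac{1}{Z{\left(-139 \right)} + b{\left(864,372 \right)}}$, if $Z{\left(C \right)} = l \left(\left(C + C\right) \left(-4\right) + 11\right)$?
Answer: $\frac{1}{511234} \approx 1.9561 \cdot 10^{-6}$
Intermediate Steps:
$b{\left(X,c \right)} = 357 c + 425 X$ ($b{\left(X,c \right)} = \left(356 c + 425 X\right) + c = 357 c + 425 X$)
$Z{\left(C \right)} = 110 - 80 C$ ($Z{\left(C \right)} = 10 \left(\left(C + C\right) \left(-4\right) + 11\right) = 10 \left(2 C \left(-4\right) + 11\right) = 10 \left(- 8 C + 11\right) = 10 \left(11 - 8 C\right) = 110 - 80 C$)
$\frac{1}{Z{\left(-139 \right)} + b{\left(864,372 \right)}} = \frac{1}{\left(110 - -11120\right) + \left(357 \cdot 372 + 425 \cdot 864\right)} = \frac{1}{\left(110 + 11120\right) + \left(132804 + 367200\right)} = \frac{1}{11230 + 500004} = \frac{1}{511234}$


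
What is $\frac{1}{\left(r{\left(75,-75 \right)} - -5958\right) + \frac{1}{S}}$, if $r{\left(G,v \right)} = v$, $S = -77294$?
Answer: $\frac{77294}{454720601} \approx 0.00016998$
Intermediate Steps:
$\frac{1}{\left(r{\left(75,-75 \right)} - -5958\right) + \frac{1}{S}} = \frac{1}{\left(-75 - -5958\right) + \frac{1}{-77294}} = \frac{1}{\left(-75 + 5958\right) - \frac{1}{77294}} = \frac{1}{5883 - \frac{1}{77294}} = \frac{1}{\frac{454720601}{77294}} = \frac{77294}{454720601}$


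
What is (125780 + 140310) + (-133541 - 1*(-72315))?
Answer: 204864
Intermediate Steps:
(125780 + 140310) + (-133541 - 1*(-72315)) = 266090 + (-133541 + 72315) = 266090 - 61226 = 204864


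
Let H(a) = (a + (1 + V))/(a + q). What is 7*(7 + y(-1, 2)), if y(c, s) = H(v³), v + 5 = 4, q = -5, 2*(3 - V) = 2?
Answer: 140/3 ≈ 46.667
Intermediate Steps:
V = 2 (V = 3 - ½*2 = 3 - 1 = 2)
v = -1 (v = -5 + 4 = -1)
H(a) = (3 + a)/(-5 + a) (H(a) = (a + (1 + 2))/(a - 5) = (a + 3)/(-5 + a) = (3 + a)/(-5 + a))
y(c, s) = -⅓ (y(c, s) = (3 + (-1)³)/(-5 + (-1)³) = (3 - 1)/(-5 - 1) = 2/(-6) = -⅙*2 = -⅓)
7*(7 + y(-1, 2)) = 7*(7 - ⅓) = 7*(20/3) = 140/3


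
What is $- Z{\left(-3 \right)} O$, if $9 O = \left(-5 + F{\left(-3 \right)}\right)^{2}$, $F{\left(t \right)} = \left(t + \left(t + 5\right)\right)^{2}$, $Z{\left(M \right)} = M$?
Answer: $\frac{16}{3} \approx 5.3333$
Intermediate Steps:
$F{\left(t \right)} = \left(5 + 2 t\right)^{2}$ ($F{\left(t \right)} = \left(t + \left(5 + t\right)\right)^{2} = \left(5 + 2 t\right)^{2}$)
$O = \frac{16}{9}$ ($O = \frac{\left(-5 + \left(5 + 2 \left(-3\right)\right)^{2}\right)^{2}}{9} = \frac{\left(-5 + \left(5 - 6\right)^{2}\right)^{2}}{9} = \frac{\left(-5 + \left(-1\right)^{2}\right)^{2}}{9} = \frac{\left(-5 + 1\right)^{2}}{9} = \frac{\left(-4\right)^{2}}{9} = \frac{1}{9} \cdot 16 = \frac{16}{9} \approx 1.7778$)
$- Z{\left(-3 \right)} O = \left(-1\right) \left(-3\right) \frac{16}{9} = 3 \cdot \frac{16}{9} = \frac{16}{3}$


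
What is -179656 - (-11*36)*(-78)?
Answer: -210544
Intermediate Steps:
-179656 - (-11*36)*(-78) = -179656 - (-396)*(-78) = -179656 - 1*30888 = -179656 - 30888 = -210544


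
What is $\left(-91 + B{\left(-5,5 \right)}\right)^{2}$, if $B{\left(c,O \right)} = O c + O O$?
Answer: $8281$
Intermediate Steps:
$B{\left(c,O \right)} = O^{2} + O c$ ($B{\left(c,O \right)} = O c + O^{2} = O^{2} + O c$)
$\left(-91 + B{\left(-5,5 \right)}\right)^{2} = \left(-91 + 5 \left(5 - 5\right)\right)^{2} = \left(-91 + 5 \cdot 0\right)^{2} = \left(-91 + 0\right)^{2} = \left(-91\right)^{2} = 8281$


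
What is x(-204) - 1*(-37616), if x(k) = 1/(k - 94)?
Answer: 11209567/298 ≈ 37616.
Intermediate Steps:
x(k) = 1/(-94 + k)
x(-204) - 1*(-37616) = 1/(-94 - 204) - 1*(-37616) = 1/(-298) + 37616 = -1/298 + 37616 = 11209567/298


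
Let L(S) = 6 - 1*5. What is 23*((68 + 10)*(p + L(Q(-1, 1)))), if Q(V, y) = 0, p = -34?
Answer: -59202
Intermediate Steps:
L(S) = 1 (L(S) = 6 - 5 = 1)
23*((68 + 10)*(p + L(Q(-1, 1)))) = 23*((68 + 10)*(-34 + 1)) = 23*(78*(-33)) = 23*(-2574) = -59202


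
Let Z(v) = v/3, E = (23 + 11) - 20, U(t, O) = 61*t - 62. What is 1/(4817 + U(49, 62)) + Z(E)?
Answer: 108419/23232 ≈ 4.6668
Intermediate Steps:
U(t, O) = -62 + 61*t
E = 14 (E = 34 - 20 = 14)
Z(v) = v/3 (Z(v) = v*(⅓) = v/3)
1/(4817 + U(49, 62)) + Z(E) = 1/(4817 + (-62 + 61*49)) + (⅓)*14 = 1/(4817 + (-62 + 2989)) + 14/3 = 1/(4817 + 2927) + 14/3 = 1/7744 + 14/3 = 108419/23232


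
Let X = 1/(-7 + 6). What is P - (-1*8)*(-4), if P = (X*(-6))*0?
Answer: -32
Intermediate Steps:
X = -1 (X = 1/(-1) = -1)
P = 0 (P = -1*(-6)*0 = 6*0 = 0)
P - (-1*8)*(-4) = 0 - (-1*8)*(-4) = 0 - (-8)*(-4) = 0 - 1*32 = 0 - 32 = -32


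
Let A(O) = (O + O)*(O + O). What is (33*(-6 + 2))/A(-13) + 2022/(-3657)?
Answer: -154133/206011 ≈ -0.74818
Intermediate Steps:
A(O) = 4*O**2 (A(O) = (2*O)*(2*O) = 4*O**2)
(33*(-6 + 2))/A(-13) + 2022/(-3657) = (33*(-6 + 2))/((4*(-13)**2)) + 2022/(-3657) = (33*(-4))/((4*169)) + 2022*(-1/3657) = -132/676 - 674/1219 = -132*1/676 - 674/1219 = -33/169 - 674/1219 = -154133/206011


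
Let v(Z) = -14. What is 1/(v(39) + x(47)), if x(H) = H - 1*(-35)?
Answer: 1/68 ≈ 0.014706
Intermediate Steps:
x(H) = 35 + H (x(H) = H + 35 = 35 + H)
1/(v(39) + x(47)) = 1/(-14 + (35 + 47)) = 1/(-14 + 82) = 1/68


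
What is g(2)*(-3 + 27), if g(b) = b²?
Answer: 96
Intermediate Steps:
g(2)*(-3 + 27) = 2²*(-3 + 27) = 4*24 = 96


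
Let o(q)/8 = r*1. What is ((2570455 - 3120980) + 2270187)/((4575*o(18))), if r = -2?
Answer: -859831/36600 ≈ -23.493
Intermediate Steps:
o(q) = -16 (o(q) = 8*(-2*1) = 8*(-2) = -16)
((2570455 - 3120980) + 2270187)/((4575*o(18))) = ((2570455 - 3120980) + 2270187)/((4575*(-16))) = (-550525 + 2270187)/(-73200) = 1719662*(-1/73200) = -859831/36600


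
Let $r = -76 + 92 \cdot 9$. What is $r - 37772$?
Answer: $-37020$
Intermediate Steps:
$r = 752$ ($r = -76 + 828 = 752$)
$r - 37772 = 752 - 37772 = -37020$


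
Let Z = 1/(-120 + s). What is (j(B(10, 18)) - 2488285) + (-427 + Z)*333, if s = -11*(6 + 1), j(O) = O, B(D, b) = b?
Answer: -518200559/197 ≈ -2.6305e+6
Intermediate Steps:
s = -77 (s = -11*7 = -77)
Z = -1/197 (Z = 1/(-120 - 77) = 1/(-197) = -1/197 ≈ -0.0050761)
(j(B(10, 18)) - 2488285) + (-427 + Z)*333 = (18 - 2488285) + (-427 - 1/197)*333 = -2488267 - 84120/197*333 = -2488267 - 28011960/197 = -518200559/197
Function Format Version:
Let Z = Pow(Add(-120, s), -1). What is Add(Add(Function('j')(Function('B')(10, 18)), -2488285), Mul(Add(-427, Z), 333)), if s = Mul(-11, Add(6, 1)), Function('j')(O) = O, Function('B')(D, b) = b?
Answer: Rational(-518200559, 197) ≈ -2.6305e+6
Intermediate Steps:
s = -77 (s = Mul(-11, 7) = -77)
Z = Rational(-1, 197) (Z = Pow(Add(-120, -77), -1) = Pow(-197, -1) = Rational(-1, 197) ≈ -0.0050761)
Add(Add(Function('j')(Function('B')(10, 18)), -2488285), Mul(Add(-427, Z), 333)) = Add(Add(18, -2488285), Mul(Add(-427, Rational(-1, 197)), 333)) = Add(-2488267, Mul(Rational(-84120, 197), 333)) = Add(-2488267, Rational(-28011960, 197)) = Rational(-518200559, 197)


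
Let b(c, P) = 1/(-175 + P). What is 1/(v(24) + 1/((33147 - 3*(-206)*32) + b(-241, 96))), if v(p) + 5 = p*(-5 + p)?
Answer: 4180916/1885593195 ≈ 0.0022173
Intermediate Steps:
v(p) = -5 + p*(-5 + p)
1/(v(24) + 1/((33147 - 3*(-206)*32) + b(-241, 96))) = 1/((-5 + 24**2 - 5*24) + 1/((33147 - 3*(-206)*32) + 1/(-175 + 96))) = 1/((-5 + 576 - 120) + 1/((33147 + 618*32) + 1/(-79))) = 1/(451 + 1/((33147 + 19776) - 1/79)) = 1/(451 + 1/(52923 - 1/79)) = 1/(451 + 1/(4180916/79)) = 1/(451 + 79/4180916) = 1/(1885593195/4180916) = 4180916/1885593195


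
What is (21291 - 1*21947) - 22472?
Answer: -23128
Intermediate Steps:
(21291 - 1*21947) - 22472 = (21291 - 21947) - 22472 = -656 - 22472 = -23128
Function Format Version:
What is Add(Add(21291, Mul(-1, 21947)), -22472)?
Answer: -23128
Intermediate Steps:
Add(Add(21291, Mul(-1, 21947)), -22472) = Add(Add(21291, -21947), -22472) = Add(-656, -22472) = -23128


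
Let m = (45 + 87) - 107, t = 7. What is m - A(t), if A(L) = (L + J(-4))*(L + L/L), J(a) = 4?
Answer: -63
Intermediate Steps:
m = 25 (m = 132 - 107 = 25)
A(L) = (1 + L)*(4 + L) (A(L) = (L + 4)*(L + L/L) = (4 + L)*(L + 1) = (4 + L)*(1 + L) = (1 + L)*(4 + L))
m - A(t) = 25 - (4 + 7² + 5*7) = 25 - (4 + 49 + 35) = 25 - 1*88 = 25 - 88 = -63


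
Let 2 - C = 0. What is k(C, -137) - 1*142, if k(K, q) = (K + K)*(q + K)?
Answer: -682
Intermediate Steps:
C = 2 (C = 2 - 1*0 = 2 + 0 = 2)
k(K, q) = 2*K*(K + q) (k(K, q) = (2*K)*(K + q) = 2*K*(K + q))
k(C, -137) - 1*142 = 2*2*(2 - 137) - 1*142 = 2*2*(-135) - 142 = -540 - 142 = -682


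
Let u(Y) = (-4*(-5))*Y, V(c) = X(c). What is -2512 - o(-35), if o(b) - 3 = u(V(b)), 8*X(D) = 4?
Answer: -2525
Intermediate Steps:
X(D) = 1/2 (X(D) = (1/8)*4 = 1/2)
V(c) = 1/2
u(Y) = 20*Y
o(b) = 13 (o(b) = 3 + 20*(1/2) = 3 + 10 = 13)
-2512 - o(-35) = -2512 - 1*13 = -2512 - 13 = -2525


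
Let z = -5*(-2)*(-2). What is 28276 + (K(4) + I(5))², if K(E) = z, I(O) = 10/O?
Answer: 28600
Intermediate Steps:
z = -20 (z = 10*(-2) = -20)
K(E) = -20
28276 + (K(4) + I(5))² = 28276 + (-20 + 10/5)² = 28276 + (-20 + 10*(⅕))² = 28276 + (-20 + 2)² = 28276 + (-18)² = 28276 + 324 = 28600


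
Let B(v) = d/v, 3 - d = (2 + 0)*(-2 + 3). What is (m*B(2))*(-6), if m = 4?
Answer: -12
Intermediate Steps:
d = 1 (d = 3 - (2 + 0)*(-2 + 3) = 3 - 2 = 1)
B(v) = 1/v
(m*B(2))*(-6) = (4/2)*(-6) = (4*(½))*(-6) = 2*(-6) = -12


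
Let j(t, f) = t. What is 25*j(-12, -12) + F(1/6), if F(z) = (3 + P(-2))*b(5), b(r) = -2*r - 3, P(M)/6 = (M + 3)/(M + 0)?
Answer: -300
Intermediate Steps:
P(M) = 6*(3 + M)/M (P(M) = 6*((M + 3)/(M + 0)) = 6*((3 + M)/M) = 6*(3 + M)/M)
b(r) = -3 - 2*r
F(z) = 0 (F(z) = (3 + (6 + 18/(-2)))*(-3 - 2*5) = (3 + (6 + 18*(-1/2)))*(-3 - 10) = (3 + (6 - 9))*(-13) = (3 - 3)*(-13) = 0*(-13) = 0)
25*j(-12, -12) + F(1/6) = 25*(-12) + 0 = -300 + 0 = -300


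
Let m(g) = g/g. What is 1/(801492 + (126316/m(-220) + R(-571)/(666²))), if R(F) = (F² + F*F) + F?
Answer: 443556/411535456759 ≈ 1.0778e-6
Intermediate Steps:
m(g) = 1
R(F) = F + 2*F² (R(F) = (F² + F²) + F = 2*F² + F = F + 2*F²)
1/(801492 + (126316/m(-220) + R(-571)/(666²))) = 1/(801492 + (126316/1 + (-571*(1 + 2*(-571)))/(666²))) = 1/(801492 + (126316*1 - 571*(1 - 1142)/443556)) = 1/(801492 + (126316 - 571*(-1141)*(1/443556))) = 1/(801492 + (126316 + 651511*(1/443556))) = 1/(801492 + (126316 + 651511/443556)) = 1/(801492 + 56028871207/443556) = 1/(411535456759/443556) = 443556/411535456759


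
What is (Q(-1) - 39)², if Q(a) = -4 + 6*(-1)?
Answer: 2401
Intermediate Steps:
Q(a) = -10 (Q(a) = -4 - 6 = -10)
(Q(-1) - 39)² = (-10 - 39)² = (-49)² = 2401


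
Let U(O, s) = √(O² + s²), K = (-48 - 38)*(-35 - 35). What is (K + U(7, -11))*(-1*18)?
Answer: -108360 - 18*√170 ≈ -1.0859e+5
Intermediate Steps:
K = 6020 (K = -86*(-70) = 6020)
(K + U(7, -11))*(-1*18) = (6020 + √(7² + (-11)²))*(-1*18) = (6020 + √(49 + 121))*(-18) = (6020 + √170)*(-18) = -108360 - 18*√170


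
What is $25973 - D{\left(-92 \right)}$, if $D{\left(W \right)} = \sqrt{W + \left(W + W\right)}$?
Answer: $25973 - 2 i \sqrt{69} \approx 25973.0 - 16.613 i$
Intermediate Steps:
$D{\left(W \right)} = \sqrt{3} \sqrt{W}$ ($D{\left(W \right)} = \sqrt{W + 2 W} = \sqrt{3 W} = \sqrt{3} \sqrt{W}$)
$25973 - D{\left(-92 \right)} = 25973 - \sqrt{3} \sqrt{-92} = 25973 - \sqrt{3} \cdot 2 i \sqrt{23} = 25973 - 2 i \sqrt{69}$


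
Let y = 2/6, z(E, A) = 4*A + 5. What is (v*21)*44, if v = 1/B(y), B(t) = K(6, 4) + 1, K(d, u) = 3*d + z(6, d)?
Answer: 77/4 ≈ 19.250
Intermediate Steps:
z(E, A) = 5 + 4*A
y = ⅓ (y = 2*(⅙) = ⅓ ≈ 0.33333)
K(d, u) = 5 + 7*d (K(d, u) = 3*d + (5 + 4*d) = 5 + 7*d)
B(t) = 48 (B(t) = (5 + 7*6) + 1 = (5 + 42) + 1 = 47 + 1 = 48)
v = 1/48 ≈ 0.020833
(v*21)*44 = ((1/48)*21)*44 = (7/16)*44 = 77/4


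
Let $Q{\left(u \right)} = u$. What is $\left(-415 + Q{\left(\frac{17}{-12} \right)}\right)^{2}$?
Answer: $\frac{24970009}{144} \approx 1.734 \cdot 10^{5}$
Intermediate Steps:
$\left(-415 + Q{\left(\frac{17}{-12} \right)}\right)^{2} = \left(-415 + \frac{17}{-12}\right)^{2} = \left(-415 + 17 \left(- \frac{1}{12}\right)\right)^{2} = \left(-415 - \frac{17}{12}\right)^{2} = \left(- \frac{4997}{12}\right)^{2} = \frac{24970009}{144}$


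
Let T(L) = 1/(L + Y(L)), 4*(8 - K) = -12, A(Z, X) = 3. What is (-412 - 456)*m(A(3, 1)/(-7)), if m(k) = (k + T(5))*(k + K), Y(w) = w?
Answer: 105524/35 ≈ 3015.0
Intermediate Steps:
K = 11 (K = 8 - 1/4*(-12) = 8 + 3 = 11)
T(L) = 1/(2*L) (T(L) = 1/(L + L) = 1/(2*L))
m(k) = (11 + k)*(1/10 + k) (m(k) = (k + (1/2)/5)*(k + 11) = (k + (1/2)*(1/5))*(11 + k) = (k + 1/10)*(11 + k) = (1/10 + k)*(11 + k) = (11 + k)*(1/10 + k))
(-412 - 456)*m(A(3, 1)/(-7)) = (-412 - 456)*(11/10 + (3/(-7))**2 + 111*(3/(-7))/10) = -868*(11/10 + (3*(-1/7))**2 + 111*(3*(-1/7))/10) = -868*(11/10 + (-3/7)**2 + (111/10)*(-3/7)) = -868*(11/10 + 9/49 - 333/70) = -868*(-851/245) = 105524/35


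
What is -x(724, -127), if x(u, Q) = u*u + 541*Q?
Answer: -455469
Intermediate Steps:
x(u, Q) = u² + 541*Q
-x(724, -127) = -(724² + 541*(-127)) = -(524176 - 68707) = -1*455469 = -455469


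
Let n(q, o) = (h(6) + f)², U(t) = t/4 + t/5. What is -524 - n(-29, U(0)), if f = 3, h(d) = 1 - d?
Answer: -528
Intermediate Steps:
U(t) = 9*t/20 (U(t) = t*(¼) + t*(⅕) = t/4 + t/5 = 9*t/20)
n(q, o) = 4 (n(q, o) = ((1 - 1*6) + 3)² = ((1 - 6) + 3)² = (-5 + 3)² = (-2)² = 4)
-524 - n(-29, U(0)) = -524 - 1*4 = -524 - 4 = -528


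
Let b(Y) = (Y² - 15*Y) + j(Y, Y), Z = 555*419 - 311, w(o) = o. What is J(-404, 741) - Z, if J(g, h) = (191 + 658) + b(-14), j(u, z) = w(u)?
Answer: -230993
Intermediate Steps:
Z = 232234 (Z = 232545 - 311 = 232234)
j(u, z) = u
b(Y) = Y² - 14*Y (b(Y) = (Y² - 15*Y) + Y = Y² - 14*Y)
J(g, h) = 1241 (J(g, h) = (191 + 658) - 14*(-14 - 14) = 849 - 14*(-28) = 849 + 392 = 1241)
J(-404, 741) - Z = 1241 - 1*232234 = 1241 - 232234 = -230993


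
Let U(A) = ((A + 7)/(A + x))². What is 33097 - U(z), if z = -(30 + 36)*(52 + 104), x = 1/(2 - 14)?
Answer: 505221839699449/15265343809 ≈ 33096.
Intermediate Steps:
x = -1/12 (x = 1/(-12) = -1/12 ≈ -0.083333)
z = -10296 (z = -66*156 = -1*10296 = -10296)
U(A) = (7 + A)²/(-1/12 + A)² (U(A) = ((A + 7)/(A - 1/12))² = ((7 + A)/(-1/12 + A))² = (7 + A)²/(-1/12 + A)²)
33097 - U(z) = 33097 - 144*(7 - 10296)²/(-1 + 12*(-10296))² = 33097 - 144*(-10289)²/(-1 - 123552)² = 33097 - 144*105863521/(-123553)² = 33097 - 144*105863521/15265343809 = 33097 - 1*15244347024/15265343809 = 33097 - 15244347024/15265343809 = 505221839699449/15265343809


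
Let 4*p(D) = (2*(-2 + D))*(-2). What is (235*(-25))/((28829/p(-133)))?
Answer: -793125/28829 ≈ -27.511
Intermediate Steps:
p(D) = 2 - D (p(D) = ((2*(-2 + D))*(-2))/4 = ((-4 + 2*D)*(-2))/4 = (8 - 4*D)/4 = 2 - D)
(235*(-25))/((28829/p(-133))) = (235*(-25))/((28829/(2 - 1*(-133)))) = -5875/(28829/(2 + 133)) = -5875/(28829/135) = -5875/(28829*(1/135)) = -5875/28829/135 = -5875*135/28829 = -793125/28829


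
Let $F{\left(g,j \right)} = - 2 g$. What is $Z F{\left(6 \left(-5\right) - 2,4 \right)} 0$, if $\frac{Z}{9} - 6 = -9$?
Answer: $0$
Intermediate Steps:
$Z = -27$ ($Z = 54 + 9 \left(-9\right) = 54 - 81 = -27$)
$Z F{\left(6 \left(-5\right) - 2,4 \right)} 0 = - 27 \left(- 2 \left(6 \left(-5\right) - 2\right)\right) 0 = - 27 \left(- 2 \left(-30 - 2\right)\right) 0 = - 27 \left(\left(-2\right) \left(-32\right)\right) 0 = \left(-27\right) 64 \cdot 0 = \left(-1728\right) 0 = 0$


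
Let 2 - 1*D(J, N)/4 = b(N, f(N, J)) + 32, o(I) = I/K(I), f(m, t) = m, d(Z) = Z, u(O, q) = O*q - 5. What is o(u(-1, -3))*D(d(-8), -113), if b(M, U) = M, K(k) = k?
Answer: 332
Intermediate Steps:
u(O, q) = -5 + O*q
o(I) = 1 (o(I) = I/I = 1)
D(J, N) = -120 - 4*N (D(J, N) = 8 - 4*(N + 32) = 8 - 4*(32 + N) = 8 + (-128 - 4*N) = -120 - 4*N)
o(u(-1, -3))*D(d(-8), -113) = 1*(-120 - 4*(-113)) = 1*(-120 + 452) = 1*332 = 332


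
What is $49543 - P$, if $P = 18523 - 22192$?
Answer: $53212$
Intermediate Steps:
$P = -3669$
$49543 - P = 49543 - -3669 = 49543 + 3669 = 53212$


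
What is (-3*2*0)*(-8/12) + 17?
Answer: 17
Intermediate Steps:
(-3*2*0)*(-8/12) + 17 = (-6*0)*(-8*1/12) + 17 = 0*(-2/3) + 17 = 0 + 17 = 17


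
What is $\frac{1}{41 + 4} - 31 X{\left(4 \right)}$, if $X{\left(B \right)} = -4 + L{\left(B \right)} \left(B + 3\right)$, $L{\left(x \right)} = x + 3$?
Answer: $- \frac{62774}{45} \approx -1395.0$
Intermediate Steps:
$L{\left(x \right)} = 3 + x$
$X{\left(B \right)} = -4 + \left(3 + B\right)^{2}$ ($X{\left(B \right)} = -4 + \left(3 + B\right) \left(B + 3\right) = -4 + \left(3 + B\right) \left(3 + B\right) = -4 + \left(3 + B\right)^{2}$)
$\frac{1}{41 + 4} - 31 X{\left(4 \right)} = \frac{1}{41 + 4} - 31 \left(5 + 4^{2} + 6 \cdot 4\right) = \frac{1}{45} - 31 \left(5 + 16 + 24\right) = \frac{1}{45} - 1395 = - \frac{62774}{45}$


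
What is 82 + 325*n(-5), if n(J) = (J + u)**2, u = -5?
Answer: 32582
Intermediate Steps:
n(J) = (-5 + J)**2 (n(J) = (J - 5)**2 = (-5 + J)**2)
82 + 325*n(-5) = 82 + 325*(-5 - 5)**2 = 82 + 325*(-10)**2 = 82 + 325*100 = 82 + 32500 = 32582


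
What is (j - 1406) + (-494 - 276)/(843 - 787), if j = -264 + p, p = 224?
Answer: -5839/4 ≈ -1459.8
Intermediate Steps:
j = -40 (j = -264 + 224 = -40)
(j - 1406) + (-494 - 276)/(843 - 787) = (-40 - 1406) + (-494 - 276)/(843 - 787) = -1446 - 770/56 = -1446 - 770*1/56 = -1446 - 55/4 = -5839/4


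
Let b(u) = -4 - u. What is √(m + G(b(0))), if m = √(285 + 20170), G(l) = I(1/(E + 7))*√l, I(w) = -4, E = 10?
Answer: √(√20455 - 8*I) ≈ 11.964 - 0.33434*I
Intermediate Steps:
G(l) = -4*√l
m = √20455 ≈ 143.02
√(m + G(b(0))) = √(√20455 - 4*√(-4 - 1*0)) = √(√20455 - 4*√(-4 + 0)) = √(√20455 - 8*I)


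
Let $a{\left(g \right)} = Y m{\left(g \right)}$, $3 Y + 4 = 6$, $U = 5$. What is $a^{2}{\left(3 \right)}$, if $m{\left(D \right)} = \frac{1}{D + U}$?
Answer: $\frac{1}{144} \approx 0.0069444$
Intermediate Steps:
$m{\left(D \right)} = \frac{1}{5 + D}$ ($m{\left(D \right)} = \frac{1}{D + 5} = \frac{1}{5 + D}$)
$Y = \frac{2}{3}$ ($Y = - \frac{4}{3} + \frac{1}{3} \cdot 6 = - \frac{4}{3} + 2 = \frac{2}{3} \approx 0.66667$)
$a{\left(g \right)} = \frac{2}{3 \left(5 + g\right)}$
$a^{2}{\left(3 \right)} = \left(\frac{2}{3 \left(5 + 3\right)}\right)^{2} = \left(\frac{2}{3 \cdot 8}\right)^{2} = \left(\frac{2}{3} \cdot \frac{1}{8}\right)^{2} = \left(\frac{1}{12}\right)^{2} = \frac{1}{144}$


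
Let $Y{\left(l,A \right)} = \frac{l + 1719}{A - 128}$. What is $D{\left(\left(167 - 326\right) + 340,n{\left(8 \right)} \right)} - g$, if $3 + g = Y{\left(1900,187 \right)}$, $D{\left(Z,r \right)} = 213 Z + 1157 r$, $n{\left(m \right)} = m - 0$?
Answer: $\frac{2817289}{59} \approx 47751.0$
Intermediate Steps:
$n{\left(m \right)} = m$ ($n{\left(m \right)} = m + 0 = m$)
$Y{\left(l,A \right)} = \frac{1719 + l}{-128 + A}$
$g = \frac{3442}{59}$ ($g = -3 + \frac{1719 + 1900}{-128 + 187} = -3 + \frac{1}{59} \cdot 3619 = -3 + \frac{3619}{59} = \frac{3442}{59} \approx 58.339$)
$D{\left(\left(167 - 326\right) + 340,n{\left(8 \right)} \right)} - g = \left(213 \left(\left(167 - 326\right) + 340\right) + 1157 \cdot 8\right) - \frac{3442}{59} = \left(213 \left(-159 + 340\right) + 9256\right) - \frac{3442}{59} = \left(213 \cdot 181 + 9256\right) - \frac{3442}{59} = \left(38553 + 9256\right) - \frac{3442}{59} = 47809 - \frac{3442}{59} = \frac{2817289}{59}$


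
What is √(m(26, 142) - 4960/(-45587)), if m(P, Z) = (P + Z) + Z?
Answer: 9*√7956299110/45587 ≈ 17.610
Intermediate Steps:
m(P, Z) = P + 2*Z
√(m(26, 142) - 4960/(-45587)) = √((26 + 2*142) - 4960/(-45587)) = √((26 + 284) - 4960*(-1/45587)) = √(310 + 4960/45587) = √(14136930/45587) = 9*√7956299110/45587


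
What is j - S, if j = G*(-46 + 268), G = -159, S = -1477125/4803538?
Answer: -169553807199/4803538 ≈ -35298.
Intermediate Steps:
S = -1477125/4803538 (S = -1477125*1/4803538 = -1477125/4803538 ≈ -0.30751)
j = -35298 (j = -159*(-46 + 268) = -159*222 = -35298)
j - S = -35298 - 1*(-1477125/4803538) = -35298 + 1477125/4803538 = -169553807199/4803538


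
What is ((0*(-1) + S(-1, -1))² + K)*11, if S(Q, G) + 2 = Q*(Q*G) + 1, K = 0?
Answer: 44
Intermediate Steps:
S(Q, G) = -1 + G*Q² (S(Q, G) = -2 + (Q*(Q*G) + 1) = -2 + (Q*(G*Q) + 1) = -2 + (G*Q² + 1) = -2 + (1 + G*Q²) = -1 + G*Q²)
((0*(-1) + S(-1, -1))² + K)*11 = ((0*(-1) + (-1 - 1*(-1)²))² + 0)*11 = ((0 + (-1 - 1*1))² + 0)*11 = ((0 + (-1 - 1))² + 0)*11 = ((0 - 2)² + 0)*11 = ((-2)² + 0)*11 = (4 + 0)*11 = 4*11 = 44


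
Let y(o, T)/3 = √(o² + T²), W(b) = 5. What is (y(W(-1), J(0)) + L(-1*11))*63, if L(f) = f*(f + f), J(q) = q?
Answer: 16191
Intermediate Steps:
L(f) = 2*f² (L(f) = f*(2*f) = 2*f²)
y(o, T) = 3*√(T² + o²) (y(o, T) = 3*√(o² + T²) = 3*√(T² + o²))
(y(W(-1), J(0)) + L(-1*11))*63 = (3*√(0² + 5²) + 2*(-1*11)²)*63 = (3*√(0 + 25) + 2*(-11)²)*63 = (3*√25 + 2*121)*63 = (3*5 + 242)*63 = (15 + 242)*63 = 257*63 = 16191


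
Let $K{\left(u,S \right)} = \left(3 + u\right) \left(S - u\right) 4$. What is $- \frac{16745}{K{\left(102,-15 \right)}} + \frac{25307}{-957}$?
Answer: $- \frac{81837401}{3135132} \approx -26.103$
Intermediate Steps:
$K{\left(u,S \right)} = 4 \left(3 + u\right) \left(S - u\right)$
$- \frac{16745}{K{\left(102,-15 \right)}} + \frac{25307}{-957} = - \frac{16745}{\left(-12\right) 102 - 4 \cdot 102^{2} + 12 \left(-15\right) + 4 \left(-15\right) 102} + \frac{25307}{-957} = - \frac{16745}{-1224 - 41616 - 180 - 6120} + 25307 \left(- \frac{1}{957}\right) = - \frac{16745}{-1224 - 41616 - 180 - 6120} - \frac{25307}{957} = - \frac{16745}{-49140} - \frac{25307}{957} = \left(-16745\right) \left(- \frac{1}{49140}\right) - \frac{25307}{957} = \frac{3349}{9828} - \frac{25307}{957} = - \frac{81837401}{3135132}$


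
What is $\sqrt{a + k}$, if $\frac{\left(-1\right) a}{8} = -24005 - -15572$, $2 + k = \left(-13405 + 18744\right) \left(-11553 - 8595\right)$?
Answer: $i \sqrt{107502710} \approx 10368.0 i$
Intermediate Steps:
$k = -107570174$ ($k = -2 + \left(-13405 + 18744\right) \left(-11553 - 8595\right) = -2 + 5339 \left(-20148\right) = -2 - 107570172 = -107570174$)
$a = 67464$ ($a = - 8 \left(-24005 - -15572\right) = - 8 \left(-24005 + 15572\right) = \left(-8\right) \left(-8433\right) = 67464$)
$\sqrt{a + k} = \sqrt{67464 - 107570174} = \sqrt{-107502710} = i \sqrt{107502710}$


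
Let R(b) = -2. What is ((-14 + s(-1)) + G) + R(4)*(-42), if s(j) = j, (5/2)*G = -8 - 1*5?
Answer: 319/5 ≈ 63.800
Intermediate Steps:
G = -26/5 (G = 2*(-8 - 1*5)/5 = 2*(-8 - 5)/5 = (⅖)*(-13) = -26/5 ≈ -5.2000)
((-14 + s(-1)) + G) + R(4)*(-42) = ((-14 - 1) - 26/5) - 2*(-42) = (-15 - 26/5) + 84 = -101/5 + 84 = 319/5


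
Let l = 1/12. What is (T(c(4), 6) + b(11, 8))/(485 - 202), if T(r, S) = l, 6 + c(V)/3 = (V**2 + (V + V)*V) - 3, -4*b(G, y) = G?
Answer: -8/849 ≈ -0.0094229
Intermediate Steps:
l = 1/12 ≈ 0.083333
b(G, y) = -G/4
c(V) = -27 + 9*V**2 (c(V) = -18 + 3*((V**2 + (V + V)*V) - 3) = -18 + 3*((V**2 + (2*V)*V) - 3) = -18 + 3*((V**2 + 2*V**2) - 3) = -18 + 3*(3*V**2 - 3) = -18 + 3*(-3 + 3*V**2) = -18 + (-9 + 9*V**2) = -27 + 9*V**2)
T(r, S) = 1/12
(T(c(4), 6) + b(11, 8))/(485 - 202) = (1/12 - 1/4*11)/(485 - 202) = (1/12 - 11/4)/283 = -8/3*1/283 = -8/849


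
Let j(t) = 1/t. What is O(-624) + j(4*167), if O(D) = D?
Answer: -416831/668 ≈ -624.00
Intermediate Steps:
O(-624) + j(4*167) = -624 + 1/(4*167) = -624 + 1/668 = -416831/668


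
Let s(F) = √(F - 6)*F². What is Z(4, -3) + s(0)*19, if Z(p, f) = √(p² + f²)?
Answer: 5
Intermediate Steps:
s(F) = F²*√(-6 + F) (s(F) = √(-6 + F)*F² = F²*√(-6 + F))
Z(p, f) = √(f² + p²)
Z(4, -3) + s(0)*19 = √((-3)² + 4²) + (0²*√(-6 + 0))*19 = √(9 + 16) + (0*√(-6))*19 = √25 + (0*(I*√6))*19 = 5 + 0*19 = 5 + 0 = 5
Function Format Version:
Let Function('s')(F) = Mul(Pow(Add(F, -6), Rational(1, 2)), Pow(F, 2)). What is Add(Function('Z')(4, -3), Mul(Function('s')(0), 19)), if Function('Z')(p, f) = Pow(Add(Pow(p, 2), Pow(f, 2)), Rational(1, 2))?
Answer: 5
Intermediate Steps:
Function('s')(F) = Mul(Pow(F, 2), Pow(Add(-6, F), Rational(1, 2))) (Function('s')(F) = Mul(Pow(Add(-6, F), Rational(1, 2)), Pow(F, 2)) = Mul(Pow(F, 2), Pow(Add(-6, F), Rational(1, 2))))
Function('Z')(p, f) = Pow(Add(Pow(f, 2), Pow(p, 2)), Rational(1, 2))
Add(Function('Z')(4, -3), Mul(Function('s')(0), 19)) = Add(Pow(Add(Pow(-3, 2), Pow(4, 2)), Rational(1, 2)), Mul(Mul(Pow(0, 2), Pow(Add(-6, 0), Rational(1, 2))), 19)) = Add(Pow(Add(9, 16), Rational(1, 2)), Mul(Mul(0, Pow(-6, Rational(1, 2))), 19)) = Add(Pow(25, Rational(1, 2)), Mul(Mul(0, Mul(I, Pow(6, Rational(1, 2)))), 19)) = Add(5, Mul(0, 19)) = Add(5, 0) = 5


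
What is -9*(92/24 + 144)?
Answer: -2661/2 ≈ -1330.5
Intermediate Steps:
-9*(92/24 + 144) = -9*(92*(1/24) + 144) = -9*(23/6 + 144) = -9*887/6 = -2661/2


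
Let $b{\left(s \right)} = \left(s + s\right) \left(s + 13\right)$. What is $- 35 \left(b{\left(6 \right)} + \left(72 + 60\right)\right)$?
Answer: $-12600$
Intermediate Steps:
$b{\left(s \right)} = 2 s \left(13 + s\right)$
$- 35 \left(b{\left(6 \right)} + \left(72 + 60\right)\right) = - 35 \left(2 \cdot 6 \left(13 + 6\right) + \left(72 + 60\right)\right) = - 35 \left(2 \cdot 6 \cdot 19 + 132\right) = - 35 \left(228 + 132\right) = \left(-35\right) 360 = -12600$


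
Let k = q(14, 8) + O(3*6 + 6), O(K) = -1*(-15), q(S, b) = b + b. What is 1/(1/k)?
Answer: 31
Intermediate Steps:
q(S, b) = 2*b
O(K) = 15
k = 31 (k = 2*8 + 15 = 16 + 15 = 31)
1/(1/k) = 1/(1/31) = 31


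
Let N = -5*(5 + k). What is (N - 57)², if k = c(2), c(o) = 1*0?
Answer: 6724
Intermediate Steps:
c(o) = 0
k = 0
N = -25 (N = -5*(5 + 0) = -5*5 = -25)
(N - 57)² = (-25 - 57)² = (-82)² = 6724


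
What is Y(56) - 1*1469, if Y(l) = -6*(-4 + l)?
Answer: -1781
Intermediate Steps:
Y(l) = 24 - 6*l
Y(56) - 1*1469 = (24 - 6*56) - 1*1469 = (24 - 336) - 1469 = -312 - 1469 = -1781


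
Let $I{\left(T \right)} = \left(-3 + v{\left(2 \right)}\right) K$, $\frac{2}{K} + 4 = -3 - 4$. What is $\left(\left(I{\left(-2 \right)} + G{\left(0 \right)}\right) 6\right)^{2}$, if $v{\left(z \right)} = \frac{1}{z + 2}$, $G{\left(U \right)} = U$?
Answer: $9$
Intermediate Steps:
$K = - \frac{2}{11}$ ($K = \frac{2}{-4 - 7} = \frac{2}{-11} = 2 \left(- \frac{1}{11}\right) = - \frac{2}{11} \approx -0.18182$)
$v{\left(z \right)} = \frac{1}{2 + z}$
$I{\left(T \right)} = \frac{1}{2}$ ($I{\left(T \right)} = \left(-3 + \frac{1}{2 + 2}\right) \left(- \frac{2}{11}\right) = \left(-3 + \frac{1}{4}\right) \left(- \frac{2}{11}\right) = \left(- \frac{11}{4}\right) \left(- \frac{2}{11}\right) = \frac{1}{2}$)
$\left(\left(I{\left(-2 \right)} + G{\left(0 \right)}\right) 6\right)^{2} = \left(\left(\frac{1}{2} + 0\right) 6\right)^{2} = \left(\frac{1}{2} \cdot 6\right)^{2} = 3^{2} = 9$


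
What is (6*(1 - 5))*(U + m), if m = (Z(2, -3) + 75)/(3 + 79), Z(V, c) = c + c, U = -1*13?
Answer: 11964/41 ≈ 291.80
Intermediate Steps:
U = -13
Z(V, c) = 2*c
m = 69/82 (m = (2*(-3) + 75)/(3 + 79) = (-6 + 75)/82 = 69*(1/82) = 69/82 ≈ 0.84146)
(6*(1 - 5))*(U + m) = (6*(1 - 5))*(-13 + 69/82) = (6*(-4))*(-997/82) = -24*(-997/82) = 11964/41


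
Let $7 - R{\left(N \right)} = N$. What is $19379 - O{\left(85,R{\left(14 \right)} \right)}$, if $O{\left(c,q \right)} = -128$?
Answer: $19507$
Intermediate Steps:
$R{\left(N \right)} = 7 - N$
$19379 - O{\left(85,R{\left(14 \right)} \right)} = 19379 - -128 = 19379 + 128 = 19507$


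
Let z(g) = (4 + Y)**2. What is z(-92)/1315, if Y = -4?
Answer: 0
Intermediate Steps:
z(g) = 0 (z(g) = (4 - 4)**2 = 0**2 = 0)
z(-92)/1315 = 0/1315 = 0*(1/1315) = 0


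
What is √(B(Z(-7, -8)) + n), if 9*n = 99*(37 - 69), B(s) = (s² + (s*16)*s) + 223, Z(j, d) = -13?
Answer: 14*√14 ≈ 52.383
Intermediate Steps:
B(s) = 223 + 17*s² (B(s) = (s² + (16*s)*s) + 223 = (s² + 16*s²) + 223 = 17*s² + 223 = 223 + 17*s²)
n = -352 (n = (99*(37 - 69))/9 = (99*(-32))/9 = (⅑)*(-3168) = -352)
√(B(Z(-7, -8)) + n) = √((223 + 17*(-13)²) - 352) = √((223 + 17*169) - 352) = √((223 + 2873) - 352) = √(3096 - 352) = √2744 = 14*√14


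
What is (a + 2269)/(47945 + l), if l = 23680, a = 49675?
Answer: 51944/71625 ≈ 0.72522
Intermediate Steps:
(a + 2269)/(47945 + l) = (49675 + 2269)/(47945 + 23680) = 51944/71625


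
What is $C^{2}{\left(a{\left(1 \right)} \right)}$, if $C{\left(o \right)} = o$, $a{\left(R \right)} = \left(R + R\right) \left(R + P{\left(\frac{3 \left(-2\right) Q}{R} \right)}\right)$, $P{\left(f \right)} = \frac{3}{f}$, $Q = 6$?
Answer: $\frac{121}{36} \approx 3.3611$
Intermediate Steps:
$a{\left(R \right)} = \frac{11 R^{2}}{6}$ ($a{\left(R \right)} = \left(R + R\right) \left(R + \frac{3}{3 \left(-2\right) 6 \frac{1}{R}}\right) = 2 R \left(R + \frac{3}{\left(-6\right) 6 \frac{1}{R}}\right) = 2 R \left(R + \frac{3}{\left(-36\right) \frac{1}{R}}\right) = 2 R \left(R + 3 \left(- \frac{R}{36}\right)\right) = 2 R \left(R - \frac{R}{12}\right) = 2 R \frac{11 R}{12} = \frac{11 R^{2}}{6}$)
$C^{2}{\left(a{\left(1 \right)} \right)} = \left(\frac{11 \cdot 1^{2}}{6}\right)^{2} = \left(\frac{11}{6} \cdot 1\right)^{2} = \left(\frac{11}{6}\right)^{2} = \frac{121}{36}$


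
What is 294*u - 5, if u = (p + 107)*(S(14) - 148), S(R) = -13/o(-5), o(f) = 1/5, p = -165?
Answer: 3632071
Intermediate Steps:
o(f) = 1/5
S(R) = -65 (S(R) = -13/1/5 = -13*5 = -65)
u = 12354 (u = (-165 + 107)*(-65 - 148) = -58*(-213) = 12354)
294*u - 5 = 294*12354 - 5 = 3632076 - 5 = 3632071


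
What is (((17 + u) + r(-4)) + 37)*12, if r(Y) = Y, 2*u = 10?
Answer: 660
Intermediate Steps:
u = 5 (u = (1/2)*10 = 5)
(((17 + u) + r(-4)) + 37)*12 = (((17 + 5) - 4) + 37)*12 = ((22 - 4) + 37)*12 = (18 + 37)*12 = 55*12 = 660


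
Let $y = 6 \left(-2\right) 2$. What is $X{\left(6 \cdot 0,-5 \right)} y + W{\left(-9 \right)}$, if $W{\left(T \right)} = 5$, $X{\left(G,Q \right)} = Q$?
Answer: $125$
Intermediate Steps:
$y = -24$ ($y = \left(-12\right) 2 = -24$)
$X{\left(6 \cdot 0,-5 \right)} y + W{\left(-9 \right)} = \left(-5\right) \left(-24\right) + 5 = 120 + 5 = 125$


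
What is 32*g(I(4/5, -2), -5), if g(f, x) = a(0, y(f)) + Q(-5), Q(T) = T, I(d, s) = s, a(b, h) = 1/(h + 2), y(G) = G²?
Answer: -464/3 ≈ -154.67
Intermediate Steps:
a(b, h) = 1/(2 + h)
g(f, x) = -5 + 1/(2 + f²) (g(f, x) = 1/(2 + f²) - 5 = -5 + 1/(2 + f²))
32*g(I(4/5, -2), -5) = 32*(-5 + 1/(2 + (-2)²)) = 32*(-5 + 1/(2 + 4)) = 32*(-5 + 1/6) = 32*(-5 + ⅙) = 32*(-29/6) = -464/3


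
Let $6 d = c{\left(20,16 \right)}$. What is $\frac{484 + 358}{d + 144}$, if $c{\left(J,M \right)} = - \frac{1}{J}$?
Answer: $\frac{101040}{17279} \approx 5.8476$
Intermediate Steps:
$d = - \frac{1}{120}$ ($d = \frac{\left(-1\right) \frac{1}{20}}{6} = \frac{1}{6} \left(- \frac{1}{20}\right) = - \frac{1}{120} \approx -0.0083333$)
$\frac{484 + 358}{d + 144} = \frac{484 + 358}{- \frac{1}{120} + 144} = \frac{842}{\frac{17279}{120}} = 842 \cdot \frac{120}{17279} = \frac{101040}{17279}$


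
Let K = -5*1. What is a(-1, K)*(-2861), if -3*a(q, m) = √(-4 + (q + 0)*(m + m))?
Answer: 2861*√6/3 ≈ 2336.0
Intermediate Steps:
K = -5
a(q, m) = -√(-4 + 2*m*q)/3 (a(q, m) = -√(-4 + (q + 0)*(m + m))/3 = -√(-4 + q*(2*m))/3 = -√(-4 + 2*m*q)/3)
a(-1, K)*(-2861) = -√(-4 + 2*(-5)*(-1))/3*(-2861) = -√(-4 + 10)/3*(-2861) = -√6/3*(-2861) = 2861*√6/3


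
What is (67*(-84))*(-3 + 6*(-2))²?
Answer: -1266300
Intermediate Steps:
(67*(-84))*(-3 + 6*(-2))² = -5628*(-3 - 12)² = -5628*(-15)² = -5628*225 = -1266300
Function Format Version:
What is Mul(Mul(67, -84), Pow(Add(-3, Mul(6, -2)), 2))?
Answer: -1266300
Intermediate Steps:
Mul(Mul(67, -84), Pow(Add(-3, Mul(6, -2)), 2)) = Mul(-5628, Pow(Add(-3, -12), 2)) = Mul(-5628, Pow(-15, 2)) = Mul(-5628, 225) = -1266300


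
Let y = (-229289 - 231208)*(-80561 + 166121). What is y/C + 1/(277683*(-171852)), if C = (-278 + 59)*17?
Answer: 626729604722509305799/59220990234756 ≈ 1.0583e+7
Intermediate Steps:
C = -3723 (C = -219*17 = -3723)
y = -39400123320 (y = -460497*85560 = -39400123320)
y/C + 1/(277683*(-171852)) = -39400123320/(-3723) + 1/(277683*(-171852)) = -39400123320*(-1/3723) + (1/277683)*(-1/171852) = 13133374440/1241 - 1/47720378916 = 626729604722509305799/59220990234756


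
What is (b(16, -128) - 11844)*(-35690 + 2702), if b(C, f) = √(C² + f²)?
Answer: 390709872 - 527808*√65 ≈ 3.8645e+8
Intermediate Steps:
(b(16, -128) - 11844)*(-35690 + 2702) = (√(16² + (-128)²) - 11844)*(-35690 + 2702) = (√(256 + 16384) - 11844)*(-32988) = (√16640 - 11844)*(-32988) = (16*√65 - 11844)*(-32988) = (-11844 + 16*√65)*(-32988) = 390709872 - 527808*√65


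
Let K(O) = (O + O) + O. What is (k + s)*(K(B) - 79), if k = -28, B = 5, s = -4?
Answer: 2048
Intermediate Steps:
K(O) = 3*O (K(O) = 2*O + O = 3*O)
(k + s)*(K(B) - 79) = (-28 - 4)*(3*5 - 79) = -32*(15 - 79) = -32*(-64) = 2048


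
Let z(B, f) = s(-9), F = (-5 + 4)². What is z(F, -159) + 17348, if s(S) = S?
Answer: 17339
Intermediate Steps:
F = 1 (F = (-1)² = 1)
z(B, f) = -9
z(F, -159) + 17348 = -9 + 17348 = 17339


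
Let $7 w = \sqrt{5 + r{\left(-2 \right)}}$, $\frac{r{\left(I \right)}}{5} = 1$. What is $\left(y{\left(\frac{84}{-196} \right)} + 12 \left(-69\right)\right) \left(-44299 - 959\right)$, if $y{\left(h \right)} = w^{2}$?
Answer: $\frac{1835754996}{49} \approx 3.7464 \cdot 10^{7}$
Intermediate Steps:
$r{\left(I \right)} = 5$ ($r{\left(I \right)} = 5 \cdot 1 = 5$)
$w = \frac{\sqrt{10}}{7}$ ($w = \frac{\sqrt{5 + 5}}{7} = \frac{\sqrt{10}}{7} \approx 0.45175$)
$y{\left(h \right)} = \frac{10}{49}$ ($y{\left(h \right)} = \left(\frac{\sqrt{10}}{7}\right)^{2} = \frac{10}{49}$)
$\left(y{\left(\frac{84}{-196} \right)} + 12 \left(-69\right)\right) \left(-44299 - 959\right) = \left(\frac{10}{49} + 12 \left(-69\right)\right) \left(-44299 - 959\right) = \left(\frac{10}{49} - 828\right) \left(-45258\right) = \left(- \frac{40562}{49}\right) \left(-45258\right) = \frac{1835754996}{49}$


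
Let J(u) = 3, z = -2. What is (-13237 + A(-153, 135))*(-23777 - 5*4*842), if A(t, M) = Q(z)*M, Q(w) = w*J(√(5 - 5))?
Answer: 570546999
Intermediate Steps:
Q(w) = 3*w (Q(w) = w*3 = 3*w)
A(t, M) = -6*M (A(t, M) = (3*(-2))*M = -6*M)
(-13237 + A(-153, 135))*(-23777 - 5*4*842) = (-13237 - 6*135)*(-23777 - 5*4*842) = (-13237 - 810)*(-23777 - 20*842) = -14047*(-23777 - 16840) = -14047*(-40617) = 570546999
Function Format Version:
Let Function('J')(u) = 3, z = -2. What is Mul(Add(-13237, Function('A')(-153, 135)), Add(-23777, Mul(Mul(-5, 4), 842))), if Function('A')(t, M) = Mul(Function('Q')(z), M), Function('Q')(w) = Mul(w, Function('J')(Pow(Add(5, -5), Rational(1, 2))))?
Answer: 570546999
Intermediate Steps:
Function('Q')(w) = Mul(3, w) (Function('Q')(w) = Mul(w, 3) = Mul(3, w))
Function('A')(t, M) = Mul(-6, M) (Function('A')(t, M) = Mul(Mul(3, -2), M) = Mul(-6, M))
Mul(Add(-13237, Function('A')(-153, 135)), Add(-23777, Mul(Mul(-5, 4), 842))) = Mul(Add(-13237, Mul(-6, 135)), Add(-23777, Mul(Mul(-5, 4), 842))) = Mul(Add(-13237, -810), Add(-23777, Mul(-20, 842))) = Mul(-14047, Add(-23777, -16840)) = Mul(-14047, -40617) = 570546999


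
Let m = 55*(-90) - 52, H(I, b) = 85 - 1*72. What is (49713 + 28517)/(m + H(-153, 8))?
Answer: -78230/4989 ≈ -15.680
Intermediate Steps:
H(I, b) = 13 (H(I, b) = 85 - 72 = 13)
m = -5002 (m = -4950 - 52 = -5002)
(49713 + 28517)/(m + H(-153, 8)) = (49713 + 28517)/(-5002 + 13) = 78230/(-4989) = 78230*(-1/4989) = -78230/4989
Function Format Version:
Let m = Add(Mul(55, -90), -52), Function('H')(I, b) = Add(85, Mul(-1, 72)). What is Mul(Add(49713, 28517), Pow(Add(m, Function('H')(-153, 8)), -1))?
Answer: Rational(-78230, 4989) ≈ -15.680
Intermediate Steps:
Function('H')(I, b) = 13 (Function('H')(I, b) = Add(85, -72) = 13)
m = -5002 (m = Add(-4950, -52) = -5002)
Mul(Add(49713, 28517), Pow(Add(m, Function('H')(-153, 8)), -1)) = Mul(Add(49713, 28517), Pow(Add(-5002, 13), -1)) = Mul(78230, Pow(-4989, -1)) = Mul(78230, Rational(-1, 4989)) = Rational(-78230, 4989)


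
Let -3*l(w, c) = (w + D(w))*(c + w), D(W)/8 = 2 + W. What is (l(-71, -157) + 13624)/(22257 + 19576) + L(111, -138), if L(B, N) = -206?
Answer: -8651322/41833 ≈ -206.81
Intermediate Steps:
D(W) = 16 + 8*W (D(W) = 8*(2 + W) = 16 + 8*W)
l(w, c) = -(16 + 9*w)*(c + w)/3 (l(w, c) = -(w + (16 + 8*w))*(c + w)/3 = -(16 + 9*w)*(c + w)/3)
(l(-71, -157) + 13624)/(22257 + 19576) + L(111, -138) = ((-3*(-71)² - 16/3*(-157) - 16/3*(-71) - 3*(-157)*(-71)) + 13624)/(22257 + 19576) - 206 = ((-3*5041 + 2512/3 + 1136/3 - 33441) + 13624)/41833 - 206 = ((-15123 + 2512/3 + 1136/3 - 33441) + 13624)*(1/41833) - 206 = (-47348 + 13624)*(1/41833) - 206 = -33724*1/41833 - 206 = -33724/41833 - 206 = -8651322/41833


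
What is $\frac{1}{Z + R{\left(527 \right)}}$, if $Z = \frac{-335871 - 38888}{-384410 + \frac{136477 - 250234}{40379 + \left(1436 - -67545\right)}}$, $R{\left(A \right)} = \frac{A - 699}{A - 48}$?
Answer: $\frac{649573311613}{400013699276} \approx 1.6239$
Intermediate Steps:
$R{\left(A \right)} = \frac{-699 + A}{-48 + A}$
$Z = \frac{1322053040}{1356102947}$ ($Z = - \frac{374759}{-384410 - \frac{113757}{40379 + \left(1436 + 67545\right)}} = - \frac{374759}{-384410 - \frac{113757}{40379 + 68981}} = - \frac{374759}{-384410 - \frac{113757}{109360}} = - \frac{374759}{- \frac{42039191357}{109360}} = \left(-374759\right) \left(- \frac{109360}{42039191357}\right) = \frac{1322053040}{1356102947} \approx 0.97489$)
$\frac{1}{Z + R{\left(527 \right)}} = \frac{1}{\frac{1322053040}{1356102947} + \frac{-699 + 527}{-48 + 527}} = \frac{1}{\frac{1322053040}{1356102947} + \frac{1}{479} \left(-172\right)} = \frac{1}{\frac{1322053040}{1356102947} - \frac{172}{479}} = \frac{1}{\frac{400013699276}{649573311613}} = \frac{649573311613}{400013699276}$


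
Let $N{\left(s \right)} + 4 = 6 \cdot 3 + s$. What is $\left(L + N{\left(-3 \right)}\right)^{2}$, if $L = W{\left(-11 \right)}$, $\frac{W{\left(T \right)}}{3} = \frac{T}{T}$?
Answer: $196$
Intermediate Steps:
$N{\left(s \right)} = 14 + s$ ($N{\left(s \right)} = -4 + \left(6 \cdot 3 + s\right) = -4 + \left(18 + s\right) = 14 + s$)
$W{\left(T \right)} = 3$ ($W{\left(T \right)} = 3 \frac{T}{T} = 3 \cdot 1 = 3$)
$L = 3$
$\left(L + N{\left(-3 \right)}\right)^{2} = \left(3 + \left(14 - 3\right)\right)^{2} = \left(3 + 11\right)^{2} = 14^{2} = 196$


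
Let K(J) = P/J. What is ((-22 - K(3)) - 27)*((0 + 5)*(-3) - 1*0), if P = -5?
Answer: 710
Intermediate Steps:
K(J) = -5/J
((-22 - K(3)) - 27)*((0 + 5)*(-3) - 1*0) = ((-22 - (-5)/3) - 27)*((0 + 5)*(-3) - 1*0) = ((-22 - (-5)/3) - 27)*(5*(-3) + 0) = ((-22 - 1*(-5/3)) - 27)*(-15 + 0) = ((-22 + 5/3) - 27)*(-15) = (-61/3 - 27)*(-15) = -142/3*(-15) = 710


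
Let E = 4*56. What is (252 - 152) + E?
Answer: 324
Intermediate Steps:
E = 224
(252 - 152) + E = (252 - 152) + 224 = 100 + 224 = 324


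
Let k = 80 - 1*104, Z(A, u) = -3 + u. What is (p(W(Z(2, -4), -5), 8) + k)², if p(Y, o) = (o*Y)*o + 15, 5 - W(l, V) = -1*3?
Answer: 253009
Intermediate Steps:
k = -24 (k = 80 - 104 = -24)
W(l, V) = 8 (W(l, V) = 5 - (-1)*3 = 5 - 1*(-3) = 5 + 3 = 8)
p(Y, o) = 15 + Y*o² (p(Y, o) = (Y*o)*o + 15 = Y*o² + 15 = 15 + Y*o²)
(p(W(Z(2, -4), -5), 8) + k)² = ((15 + 8*8²) - 24)² = ((15 + 8*64) - 24)² = ((15 + 512) - 24)² = (527 - 24)² = 503² = 253009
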